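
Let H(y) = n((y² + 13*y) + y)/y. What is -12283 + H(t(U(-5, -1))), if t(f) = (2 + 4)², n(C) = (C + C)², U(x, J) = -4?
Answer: 347717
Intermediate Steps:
n(C) = 4*C² (n(C) = (2*C)² = 4*C²)
t(f) = 36 (t(f) = 6² = 36)
H(y) = 4*(y² + 14*y)²/y (H(y) = (4*((y² + 13*y) + y)²)/y = (4*(y² + 14*y)²)/y = 4*(y² + 14*y)²/y)
-12283 + H(t(U(-5, -1))) = -12283 + 4*36*(14 + 36)² = -12283 + 4*36*50² = -12283 + 4*36*2500 = -12283 + 360000 = 347717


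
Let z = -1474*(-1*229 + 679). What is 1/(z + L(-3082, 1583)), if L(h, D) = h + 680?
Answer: -1/665702 ≈ -1.5022e-6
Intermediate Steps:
L(h, D) = 680 + h
z = -663300 (z = -1474*(-229 + 679) = -1474*450 = -663300)
1/(z + L(-3082, 1583)) = 1/(-663300 + (680 - 3082)) = 1/(-663300 - 2402) = 1/(-665702) = -1/665702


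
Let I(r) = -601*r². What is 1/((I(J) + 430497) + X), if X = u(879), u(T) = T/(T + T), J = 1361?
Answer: -2/2225628847 ≈ -8.9862e-10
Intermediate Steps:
u(T) = ½ (u(T) = T/((2*T)) = T*(1/(2*T)) = ½)
X = ½ ≈ 0.50000
1/((I(J) + 430497) + X) = 1/((-601*1361² + 430497) + ½) = 1/((-601*1852321 + 430497) + ½) = 1/((-1113244921 + 430497) + ½) = 1/(-1112814424 + ½) = 1/(-2225628847/2) = -2/2225628847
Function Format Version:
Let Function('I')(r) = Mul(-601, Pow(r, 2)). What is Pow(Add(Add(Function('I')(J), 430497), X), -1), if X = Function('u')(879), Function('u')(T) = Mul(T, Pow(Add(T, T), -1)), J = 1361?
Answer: Rational(-2, 2225628847) ≈ -8.9862e-10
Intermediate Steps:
Function('u')(T) = Rational(1, 2) (Function('u')(T) = Mul(T, Pow(Mul(2, T), -1)) = Mul(T, Mul(Rational(1, 2), Pow(T, -1))) = Rational(1, 2))
X = Rational(1, 2) ≈ 0.50000
Pow(Add(Add(Function('I')(J), 430497), X), -1) = Pow(Add(Add(Mul(-601, Pow(1361, 2)), 430497), Rational(1, 2)), -1) = Pow(Add(Add(Mul(-601, 1852321), 430497), Rational(1, 2)), -1) = Pow(Add(Add(-1113244921, 430497), Rational(1, 2)), -1) = Pow(Add(-1112814424, Rational(1, 2)), -1) = Pow(Rational(-2225628847, 2), -1) = Rational(-2, 2225628847)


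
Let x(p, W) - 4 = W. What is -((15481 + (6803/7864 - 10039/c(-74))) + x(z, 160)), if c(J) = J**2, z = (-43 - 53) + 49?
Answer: -168420767953/10765816 ≈ -15644.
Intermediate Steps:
z = -47 (z = -96 + 49 = -47)
x(p, W) = 4 + W
-((15481 + (6803/7864 - 10039/c(-74))) + x(z, 160)) = -((15481 + (6803/7864 - 10039/((-74)**2))) + (4 + 160)) = -((15481 + (6803*(1/7864) - 10039/5476)) + 164) = -((15481 + (6803/7864 - 10039*1/5476)) + 164) = -((15481 + (6803/7864 - 10039/5476)) + 164) = -((15481 - 10423367/10765816) + 164) = -(166655174129/10765816 + 164) = -1*168420767953/10765816 = -168420767953/10765816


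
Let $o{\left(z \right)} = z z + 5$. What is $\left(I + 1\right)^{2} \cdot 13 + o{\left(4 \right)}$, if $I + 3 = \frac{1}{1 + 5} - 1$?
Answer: $\frac{4513}{36} \approx 125.36$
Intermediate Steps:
$o{\left(z \right)} = 5 + z^{2}$ ($o{\left(z \right)} = z^{2} + 5 = 5 + z^{2}$)
$I = - \frac{23}{6}$ ($I = -3 - \left(1 - \frac{1}{1 + 5}\right) = -3 - \left(1 - \frac{1}{6}\right) = -3 + \left(\frac{1}{6} - 1\right) = -3 - \frac{5}{6} = - \frac{23}{6} \approx -3.8333$)
$\left(I + 1\right)^{2} \cdot 13 + o{\left(4 \right)} = \left(- \frac{23}{6} + 1\right)^{2} \cdot 13 + \left(5 + 4^{2}\right) = \left(- \frac{17}{6}\right)^{2} \cdot 13 + \left(5 + 16\right) = \frac{289}{36} \cdot 13 + 21 = \frac{3757}{36} + 21 = \frac{4513}{36}$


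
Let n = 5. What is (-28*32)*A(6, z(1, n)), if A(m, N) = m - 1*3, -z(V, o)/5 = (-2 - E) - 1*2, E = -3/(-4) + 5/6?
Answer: -2688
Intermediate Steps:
E = 19/12 (E = -3*(-¼) + 5*(⅙) = ¾ + ⅚ = 19/12 ≈ 1.5833)
z(V, o) = 335/12 (z(V, o) = -5*((-2 - 1*19/12) - 1*2) = -5*((-2 - 19/12) - 2) = -5*(-43/12 - 2) = -5*(-67/12) = 335/12)
A(m, N) = -3 + m (A(m, N) = m - 3 = -3 + m)
(-28*32)*A(6, z(1, n)) = (-28*32)*(-3 + 6) = -896*3 = -2688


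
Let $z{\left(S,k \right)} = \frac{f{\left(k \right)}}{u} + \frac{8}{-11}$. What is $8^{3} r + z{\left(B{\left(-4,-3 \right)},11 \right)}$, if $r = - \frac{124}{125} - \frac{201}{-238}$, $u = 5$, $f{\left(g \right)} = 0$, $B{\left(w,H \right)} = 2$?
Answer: $- \frac{12472792}{163625} \approx -76.228$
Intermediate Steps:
$z{\left(S,k \right)} = - \frac{8}{11}$ ($z{\left(S,k \right)} = \frac{0}{5} + \frac{8}{-11} = 0 \cdot \frac{1}{5} + 8 \left(- \frac{1}{11}\right) = 0 - \frac{8}{11} = - \frac{8}{11}$)
$r = - \frac{4387}{29750}$ ($r = \left(-124\right) \frac{1}{125} - - \frac{201}{238} = - \frac{124}{125} + \frac{201}{238} = - \frac{4387}{29750} \approx -0.14746$)
$8^{3} r + z{\left(B{\left(-4,-3 \right)},11 \right)} = 8^{3} \left(- \frac{4387}{29750}\right) - \frac{8}{11} = 512 \left(- \frac{4387}{29750}\right) - \frac{8}{11} = - \frac{1123072}{14875} - \frac{8}{11} = - \frac{12472792}{163625}$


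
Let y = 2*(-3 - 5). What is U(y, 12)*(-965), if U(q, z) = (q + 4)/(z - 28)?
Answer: -2895/4 ≈ -723.75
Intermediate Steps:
y = -16 (y = 2*(-8) = -16)
U(q, z) = (4 + q)/(-28 + z)
U(y, 12)*(-965) = ((4 - 16)/(-28 + 12))*(-965) = (-12/(-16))*(-965) = -1/16*(-12)*(-965) = (3/4)*(-965) = -2895/4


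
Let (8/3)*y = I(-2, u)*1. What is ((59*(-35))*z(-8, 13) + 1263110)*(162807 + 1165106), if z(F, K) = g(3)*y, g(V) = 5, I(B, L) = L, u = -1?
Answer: 13459533620615/8 ≈ 1.6824e+12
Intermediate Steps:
y = -3/8 (y = 3*(-1*1)/8 = (3/8)*(-1) = -3/8 ≈ -0.37500)
z(F, K) = -15/8 (z(F, K) = 5*(-3/8) = -15/8)
((59*(-35))*z(-8, 13) + 1263110)*(162807 + 1165106) = ((59*(-35))*(-15/8) + 1263110)*(162807 + 1165106) = (-2065*(-15/8) + 1263110)*1327913 = (30975/8 + 1263110)*1327913 = (10135855/8)*1327913 = 13459533620615/8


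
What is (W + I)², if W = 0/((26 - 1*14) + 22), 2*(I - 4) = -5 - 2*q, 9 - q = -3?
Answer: 441/4 ≈ 110.25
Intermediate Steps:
q = 12 (q = 9 - 1*(-3) = 9 + 3 = 12)
I = -21/2 (I = 4 + (-5 - 2*12)/2 = 4 + (-5 - 24)/2 = 4 + (½)*(-29) = 4 - 29/2 = -21/2 ≈ -10.500)
W = 0 (W = 0/((26 - 14) + 22) = 0/(12 + 22) = 0/34 = (1/34)*0 = 0)
(W + I)² = (0 - 21/2)² = (-21/2)² = 441/4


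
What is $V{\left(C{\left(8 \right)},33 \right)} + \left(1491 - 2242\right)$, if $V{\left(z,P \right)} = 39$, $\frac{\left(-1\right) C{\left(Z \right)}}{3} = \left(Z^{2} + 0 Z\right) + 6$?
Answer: $-712$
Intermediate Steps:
$C{\left(Z \right)} = -18 - 3 Z^{2}$ ($C{\left(Z \right)} = - 3 \left(\left(Z^{2} + 0 Z\right) + 6\right) = - 3 \left(\left(Z^{2} + 0\right) + 6\right) = - 3 \left(Z^{2} + 6\right) = - 3 \left(6 + Z^{2}\right) = -18 - 3 Z^{2}$)
$V{\left(C{\left(8 \right)},33 \right)} + \left(1491 - 2242\right) = 39 + \left(1491 - 2242\right) = 39 - 751 = -712$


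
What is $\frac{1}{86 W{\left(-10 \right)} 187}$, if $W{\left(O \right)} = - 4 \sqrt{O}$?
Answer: $\frac{i \sqrt{10}}{643280} \approx 4.9159 \cdot 10^{-6} i$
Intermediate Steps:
$\frac{1}{86 W{\left(-10 \right)} 187} = \frac{1}{86 \left(- 4 \sqrt{-10}\right) 187} = \frac{1}{86 \left(- 4 i \sqrt{10}\right) 187} = \frac{1}{- 344 i \sqrt{10} \cdot 187} = \frac{1}{\left(-64328\right) i \sqrt{10}} = \frac{i \sqrt{10}}{643280}$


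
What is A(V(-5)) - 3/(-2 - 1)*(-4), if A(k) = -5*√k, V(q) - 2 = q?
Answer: -4 - 5*I*√3 ≈ -4.0 - 8.6602*I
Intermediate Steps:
V(q) = 2 + q
A(V(-5)) - 3/(-2 - 1)*(-4) = -5*√(2 - 5) - 3/(-2 - 1)*(-4) = -5*I*√3 - 3/(-3)*(-4) = -5*I*√3 - (-⅓*3)*(-4) = -5*I*√3 - (-1)*(-4) = -5*I*√3 - 1*4 = -5*I*√3 - 4 = -4 - 5*I*√3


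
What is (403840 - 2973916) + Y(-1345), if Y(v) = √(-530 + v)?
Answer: -2570076 + 25*I*√3 ≈ -2.5701e+6 + 43.301*I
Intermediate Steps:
(403840 - 2973916) + Y(-1345) = (403840 - 2973916) + √(-530 - 1345) = -2570076 + √(-1875) = -2570076 + 25*I*√3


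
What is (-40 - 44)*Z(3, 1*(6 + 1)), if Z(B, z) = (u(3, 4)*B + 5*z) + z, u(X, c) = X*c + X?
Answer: -7308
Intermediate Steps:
u(X, c) = X + X*c
Z(B, z) = 6*z + 15*B (Z(B, z) = ((3*(1 + 4))*B + 5*z) + z = ((3*5)*B + 5*z) + z = (15*B + 5*z) + z = (5*z + 15*B) + z = 6*z + 15*B)
(-40 - 44)*Z(3, 1*(6 + 1)) = (-40 - 44)*(6*(1*(6 + 1)) + 15*3) = -84*(6*(1*7) + 45) = -84*(6*7 + 45) = -84*(42 + 45) = -84*87 = -7308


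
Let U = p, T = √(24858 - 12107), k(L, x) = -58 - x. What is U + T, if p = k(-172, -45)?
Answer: -13 + √12751 ≈ 99.920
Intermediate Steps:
T = √12751 ≈ 112.92
p = -13 (p = -58 - 1*(-45) = -58 + 45 = -13)
U = -13
U + T = -13 + √12751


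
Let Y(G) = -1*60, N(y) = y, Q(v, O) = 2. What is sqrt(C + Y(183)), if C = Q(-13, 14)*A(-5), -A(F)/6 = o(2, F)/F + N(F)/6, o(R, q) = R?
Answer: I*sqrt(1130)/5 ≈ 6.7231*I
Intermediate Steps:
Y(G) = -60
A(F) = -F - 12/F (A(F) = -6*(2/F + F/6) = -F - 12/F)
C = 74/5 (C = 2*(-1*(-5) - 12/(-5)) = 2*(5 - 12*(-1/5)) = 2*(5 + 12/5) = 2*(37/5) = 74/5 ≈ 14.800)
sqrt(C + Y(183)) = sqrt(74/5 - 60) = sqrt(-226/5) = I*sqrt(1130)/5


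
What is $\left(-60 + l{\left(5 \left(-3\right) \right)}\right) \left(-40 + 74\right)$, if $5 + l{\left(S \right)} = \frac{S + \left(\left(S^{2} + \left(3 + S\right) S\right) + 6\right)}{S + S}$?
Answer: $- \frac{13294}{5} \approx -2658.8$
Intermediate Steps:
$l{\left(S \right)} = -5 + \frac{6 + S + S^{2} + S \left(3 + S\right)}{2 S}$ ($l{\left(S \right)} = -5 + \frac{S + \left(\left(S^{2} + \left(3 + S\right) S\right) + 6\right)}{S + S} = -5 + \frac{S + \left(\left(S^{2} + S \left(3 + S\right)\right) + 6\right)}{2 S} = -5 + \left(S + \left(6 + S^{2} + S \left(3 + S\right)\right)\right) \frac{1}{2 S} = -5 + \left(6 + S + S^{2} + S \left(3 + S\right)\right) \frac{1}{2 S} = -5 + \frac{6 + S + S^{2} + S \left(3 + S\right)}{2 S}$)
$\left(-60 + l{\left(5 \left(-3\right) \right)}\right) \left(-40 + 74\right) = \left(-60 + \left(-3 + 5 \left(-3\right) + \frac{3}{5 \left(-3\right)}\right)\right) \left(-40 + 74\right) = \left(-60 - \left(18 + \frac{1}{5}\right)\right) 34 = \left(-60 - \frac{91}{5}\right) 34 = \left(- \frac{391}{5}\right) 34 = - \frac{13294}{5}$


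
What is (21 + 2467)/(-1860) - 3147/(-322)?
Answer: 1263071/149730 ≈ 8.4357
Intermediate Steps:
(21 + 2467)/(-1860) - 3147/(-322) = 2488*(-1/1860) - 3147*(-1/322) = -622/465 + 3147/322 = 1263071/149730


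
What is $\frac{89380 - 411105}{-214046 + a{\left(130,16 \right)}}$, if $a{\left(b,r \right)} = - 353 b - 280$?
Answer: $\frac{321725}{260216} \approx 1.2364$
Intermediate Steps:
$a{\left(b,r \right)} = -280 - 353 b$
$\frac{89380 - 411105}{-214046 + a{\left(130,16 \right)}} = \frac{89380 - 411105}{-214046 - 46170} = - \frac{321725}{-214046 - 46170} = - \frac{321725}{-260216} = \left(-321725\right) \left(- \frac{1}{260216}\right) = \frac{321725}{260216}$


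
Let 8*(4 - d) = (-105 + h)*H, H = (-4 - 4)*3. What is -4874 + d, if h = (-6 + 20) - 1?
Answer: -5146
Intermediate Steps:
H = -24 (H = -8*3 = -24)
h = 13 (h = 14 - 1 = 13)
d = -272 (d = 4 - (-105 + 13)*(-24)/8 = 4 - (-23)*(-24)/2 = 4 - ⅛*2208 = 4 - 276 = -272)
-4874 + d = -4874 - 272 = -5146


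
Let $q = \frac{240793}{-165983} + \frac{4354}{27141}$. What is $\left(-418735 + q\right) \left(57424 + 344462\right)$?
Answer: $- \frac{3044623438690198104}{18092147} \approx -1.6828 \cdot 10^{11}$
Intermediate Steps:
$q = - \frac{5812672831}{4504944603}$ ($q = 240793 \left(- \frac{1}{165983}\right) + 4354 \cdot \frac{1}{27141} = - \frac{240793}{165983} + \frac{4354}{27141} = - \frac{5812672831}{4504944603} \approx -1.2903$)
$\left(-418735 + q\right) \left(57424 + 344462\right) = \left(-418735 - \frac{5812672831}{4504944603}\right) \left(57424 + 344462\right) = \left(- \frac{1886383791010036}{4504944603}\right) 401886 = - \frac{3044623438690198104}{18092147}$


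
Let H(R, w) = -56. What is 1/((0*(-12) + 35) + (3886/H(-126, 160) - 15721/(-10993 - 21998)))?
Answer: -131964/4475735 ≈ -0.029484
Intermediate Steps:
1/((0*(-12) + 35) + (3886/H(-126, 160) - 15721/(-10993 - 21998))) = 1/((0*(-12) + 35) + (3886/(-56) - 15721/(-10993 - 21998))) = 1/((0 + 35) + (3886*(-1/56) - 15721/(-32991))) = 1/(35 + (-1943/28 - 15721*(-1/32991))) = 1/(35 + (-1943/28 + 15721/32991)) = 1/(35 - 9094475/131964) = 1/(-4475735/131964) = -131964/4475735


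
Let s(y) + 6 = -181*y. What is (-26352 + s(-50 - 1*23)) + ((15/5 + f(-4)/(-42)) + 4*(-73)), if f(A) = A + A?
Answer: -282110/21 ≈ -13434.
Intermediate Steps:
f(A) = 2*A
s(y) = -6 - 181*y
(-26352 + s(-50 - 1*23)) + ((15/5 + f(-4)/(-42)) + 4*(-73)) = (-26352 + (-6 - 181*(-50 - 1*23))) + ((15/5 + (2*(-4))/(-42)) + 4*(-73)) = (-26352 + (-6 - 181*(-50 - 23))) + ((15*(1/5) - 8*(-1/42)) - 292) = (-26352 + (-6 - 181*(-73))) + ((3 + 4/21) - 292) = (-26352 + (-6 + 13213)) + (67/21 - 292) = (-26352 + 13207) - 6065/21 = -13145 - 6065/21 = -282110/21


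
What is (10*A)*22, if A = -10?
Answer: -2200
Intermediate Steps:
(10*A)*22 = (10*(-10))*22 = -100*22 = -2200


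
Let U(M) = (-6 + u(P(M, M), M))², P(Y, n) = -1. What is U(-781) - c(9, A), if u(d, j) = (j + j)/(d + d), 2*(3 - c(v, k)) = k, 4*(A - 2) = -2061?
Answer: 4802923/8 ≈ 6.0037e+5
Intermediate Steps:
A = -2053/4 (A = 2 + (¼)*(-2061) = 2 - 2061/4 = -2053/4 ≈ -513.25)
c(v, k) = 3 - k/2
u(d, j) = j/d (u(d, j) = (2*j)/((2*d)) = (2*j)*(1/(2*d)) = j/d)
U(M) = (-6 - M)² (U(M) = (-6 + M/(-1))² = (-6 + M*(-1))² = (-6 - M)²)
U(-781) - c(9, A) = (6 - 781)² - (3 - ½*(-2053/4)) = (-775)² - (3 + 2053/8) = 600625 - 1*2077/8 = 600625 - 2077/8 = 4802923/8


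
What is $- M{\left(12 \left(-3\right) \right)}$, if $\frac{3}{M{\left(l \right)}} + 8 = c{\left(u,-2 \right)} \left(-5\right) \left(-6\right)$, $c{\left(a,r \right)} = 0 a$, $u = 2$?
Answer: $\frac{3}{8} \approx 0.375$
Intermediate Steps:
$c{\left(a,r \right)} = 0$
$M{\left(l \right)} = - \frac{3}{8}$ ($M{\left(l \right)} = \frac{3}{-8 + 0 \left(-5\right) \left(-6\right)} = \frac{3}{-8 + 0 \left(-6\right)} = \frac{3}{-8 + 0} = \frac{3}{-8} = 3 \left(- \frac{1}{8}\right) = - \frac{3}{8}$)
$- M{\left(12 \left(-3\right) \right)} = \left(-1\right) \left(- \frac{3}{8}\right) = \frac{3}{8}$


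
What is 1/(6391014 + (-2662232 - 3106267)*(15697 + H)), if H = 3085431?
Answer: -1/17888847375858 ≈ -5.5901e-14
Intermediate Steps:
1/(6391014 + (-2662232 - 3106267)*(15697 + H)) = 1/(6391014 + (-2662232 - 3106267)*(15697 + 3085431)) = 1/(6391014 - 5768499*3101128) = 1/(6391014 - 17888853766872) = 1/(-17888847375858) = -1/17888847375858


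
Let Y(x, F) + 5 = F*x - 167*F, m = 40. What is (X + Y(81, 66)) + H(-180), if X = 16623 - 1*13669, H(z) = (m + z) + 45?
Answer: -2822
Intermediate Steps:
Y(x, F) = -5 - 167*F + F*x (Y(x, F) = -5 + (F*x - 167*F) = -5 + (-167*F + F*x) = -5 - 167*F + F*x)
H(z) = 85 + z (H(z) = (40 + z) + 45 = 85 + z)
X = 2954 (X = 16623 - 13669 = 2954)
(X + Y(81, 66)) + H(-180) = (2954 + (-5 - 167*66 + 66*81)) + (85 - 180) = (2954 + (-5 - 11022 + 5346)) - 95 = (2954 - 5681) - 95 = -2727 - 95 = -2822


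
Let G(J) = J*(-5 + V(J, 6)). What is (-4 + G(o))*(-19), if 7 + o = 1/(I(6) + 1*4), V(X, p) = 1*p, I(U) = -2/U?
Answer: 2242/11 ≈ 203.82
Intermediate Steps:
V(X, p) = p
o = -74/11 (o = -7 + 1/(-2/6 + 1*4) = -7 + 1/(-2*1/6 + 4) = -7 + 1/(-1/3 + 4) = -7 + 1/(11/3) = -7 + 3/11 = -74/11 ≈ -6.7273)
G(J) = J (G(J) = J*(-5 + 6) = J*1 = J)
(-4 + G(o))*(-19) = (-4 - 74/11)*(-19) = -118/11*(-19) = 2242/11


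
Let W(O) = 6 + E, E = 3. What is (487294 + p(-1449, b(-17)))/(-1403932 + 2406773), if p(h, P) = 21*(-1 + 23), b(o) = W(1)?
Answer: 487756/1002841 ≈ 0.48637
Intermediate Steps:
W(O) = 9 (W(O) = 6 + 3 = 9)
b(o) = 9
p(h, P) = 462 (p(h, P) = 21*22 = 462)
(487294 + p(-1449, b(-17)))/(-1403932 + 2406773) = (487294 + 462)/(-1403932 + 2406773) = 487756/1002841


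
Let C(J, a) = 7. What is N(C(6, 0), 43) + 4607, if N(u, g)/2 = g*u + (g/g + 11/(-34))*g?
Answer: 89542/17 ≈ 5267.2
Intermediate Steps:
N(u, g) = 23*g/17 + 2*g*u (N(u, g) = 2*(g*u + (g/g + 11/(-34))*g) = 2*(g*u + (1 + 11*(-1/34))*g) = 2*(g*u + (1 - 11/34)*g) = 2*(g*u + 23*g/34) = 2*(23*g/34 + g*u) = 23*g/17 + 2*g*u)
N(C(6, 0), 43) + 4607 = (1/17)*43*(23 + 34*7) + 4607 = (1/17)*43*(23 + 238) + 4607 = (1/17)*43*261 + 4607 = 11223/17 + 4607 = 89542/17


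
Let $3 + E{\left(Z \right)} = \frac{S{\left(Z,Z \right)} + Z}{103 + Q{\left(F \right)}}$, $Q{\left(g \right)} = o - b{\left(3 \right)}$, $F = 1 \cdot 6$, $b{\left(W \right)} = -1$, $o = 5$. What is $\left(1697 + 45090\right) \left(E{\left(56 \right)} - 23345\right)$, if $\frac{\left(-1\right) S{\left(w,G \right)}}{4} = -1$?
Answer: $- \frac{119066926264}{109} \approx -1.0924 \cdot 10^{9}$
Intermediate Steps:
$S{\left(w,G \right)} = 4$ ($S{\left(w,G \right)} = \left(-4\right) \left(-1\right) = 4$)
$F = 6$
$Q{\left(g \right)} = 6$ ($Q{\left(g \right)} = 5 - -1 = 5 + 1 = 6$)
$E{\left(Z \right)} = - \frac{323}{109} + \frac{Z}{109}$ ($E{\left(Z \right)} = -3 + \frac{4 + Z}{103 + 6} = -3 + \frac{4 + Z}{109} = -3 + \left(4 + Z\right) \frac{1}{109} = -3 + \left(\frac{4}{109} + \frac{Z}{109}\right) = - \frac{323}{109} + \frac{Z}{109}$)
$\left(1697 + 45090\right) \left(E{\left(56 \right)} - 23345\right) = \left(1697 + 45090\right) \left(\left(- \frac{323}{109} + \frac{1}{109} \cdot 56\right) - 23345\right) = 46787 \left(\left(- \frac{323}{109} + \frac{56}{109}\right) - 23345\right) = 46787 \left(- \frac{267}{109} - 23345\right) = 46787 \left(- \frac{2544872}{109}\right) = - \frac{119066926264}{109}$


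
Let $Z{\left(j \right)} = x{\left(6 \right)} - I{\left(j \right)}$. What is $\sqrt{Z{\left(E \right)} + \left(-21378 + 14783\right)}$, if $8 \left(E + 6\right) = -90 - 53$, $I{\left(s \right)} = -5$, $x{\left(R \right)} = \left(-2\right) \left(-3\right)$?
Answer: $2 i \sqrt{1646} \approx 81.142 i$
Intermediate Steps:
$x{\left(R \right)} = 6$
$E = - \frac{191}{8}$ ($E = -6 + \frac{-90 - 53}{8} = -6 + \frac{1}{8} \left(-143\right) = -6 - \frac{143}{8} = - \frac{191}{8} \approx -23.875$)
$Z{\left(j \right)} = 11$ ($Z{\left(j \right)} = 6 - -5 = 6 + 5 = 11$)
$\sqrt{Z{\left(E \right)} + \left(-21378 + 14783\right)} = \sqrt{11 + \left(-21378 + 14783\right)} = \sqrt{11 - 6595} = \sqrt{-6584} = 2 i \sqrt{1646}$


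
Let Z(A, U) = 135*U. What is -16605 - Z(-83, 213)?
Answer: -45360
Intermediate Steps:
-16605 - Z(-83, 213) = -16605 - 135*213 = -16605 - 1*28755 = -16605 - 28755 = -45360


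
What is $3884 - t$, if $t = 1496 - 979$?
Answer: $3367$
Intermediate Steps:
$t = 517$
$3884 - t = 3884 - 517 = 3367$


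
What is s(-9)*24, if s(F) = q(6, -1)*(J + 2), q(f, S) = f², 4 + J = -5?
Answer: -6048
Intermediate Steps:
J = -9 (J = -4 - 5 = -9)
s(F) = -252 (s(F) = 6²*(-9 + 2) = 36*(-7) = -252)
s(-9)*24 = -252*24 = -6048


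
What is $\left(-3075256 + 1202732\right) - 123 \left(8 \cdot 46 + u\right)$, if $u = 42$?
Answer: $-1922954$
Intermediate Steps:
$\left(-3075256 + 1202732\right) - 123 \left(8 \cdot 46 + u\right) = \left(-3075256 + 1202732\right) - 123 \left(8 \cdot 46 + 42\right) = -1872524 - 123 \left(368 + 42\right) = -1872524 - 50430 = -1922954$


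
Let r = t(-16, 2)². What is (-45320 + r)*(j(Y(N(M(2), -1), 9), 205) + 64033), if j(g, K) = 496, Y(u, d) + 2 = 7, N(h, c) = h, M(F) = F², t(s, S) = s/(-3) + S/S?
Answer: -26296793551/9 ≈ -2.9219e+9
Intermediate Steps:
t(s, S) = 1 - s/3 (t(s, S) = s*(-⅓) + 1 = -s/3 + 1 = 1 - s/3)
Y(u, d) = 5 (Y(u, d) = -2 + 7 = 5)
r = 361/9 (r = (1 - ⅓*(-16))² = (1 + 16/3)² = (19/3)² = 361/9 ≈ 40.111)
(-45320 + r)*(j(Y(N(M(2), -1), 9), 205) + 64033) = (-45320 + 361/9)*(496 + 64033) = -407519/9*64529 = -26296793551/9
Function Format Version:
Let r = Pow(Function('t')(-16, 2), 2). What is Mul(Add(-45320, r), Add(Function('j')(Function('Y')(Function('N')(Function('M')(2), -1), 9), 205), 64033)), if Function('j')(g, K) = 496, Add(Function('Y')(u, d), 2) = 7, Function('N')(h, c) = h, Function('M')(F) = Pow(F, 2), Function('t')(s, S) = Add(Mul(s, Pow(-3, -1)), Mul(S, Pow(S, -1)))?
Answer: Rational(-26296793551, 9) ≈ -2.9219e+9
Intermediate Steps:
Function('t')(s, S) = Add(1, Mul(Rational(-1, 3), s)) (Function('t')(s, S) = Add(Mul(s, Rational(-1, 3)), 1) = Add(Mul(Rational(-1, 3), s), 1) = Add(1, Mul(Rational(-1, 3), s)))
Function('Y')(u, d) = 5 (Function('Y')(u, d) = Add(-2, 7) = 5)
r = Rational(361, 9) (r = Pow(Add(1, Mul(Rational(-1, 3), -16)), 2) = Pow(Add(1, Rational(16, 3)), 2) = Pow(Rational(19, 3), 2) = Rational(361, 9) ≈ 40.111)
Mul(Add(-45320, r), Add(Function('j')(Function('Y')(Function('N')(Function('M')(2), -1), 9), 205), 64033)) = Mul(Add(-45320, Rational(361, 9)), Add(496, 64033)) = Mul(Rational(-407519, 9), 64529) = Rational(-26296793551, 9)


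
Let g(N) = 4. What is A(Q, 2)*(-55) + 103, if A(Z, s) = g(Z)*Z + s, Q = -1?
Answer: 213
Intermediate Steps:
A(Z, s) = s + 4*Z (A(Z, s) = 4*Z + s = s + 4*Z)
A(Q, 2)*(-55) + 103 = (2 + 4*(-1))*(-55) + 103 = (2 - 4)*(-55) + 103 = -2*(-55) + 103 = 110 + 103 = 213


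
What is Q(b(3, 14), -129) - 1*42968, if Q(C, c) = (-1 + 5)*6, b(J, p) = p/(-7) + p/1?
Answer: -42944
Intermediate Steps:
b(J, p) = 6*p/7 (b(J, p) = p*(-⅐) + p*1 = -p/7 + p = 6*p/7)
Q(C, c) = 24 (Q(C, c) = 4*6 = 24)
Q(b(3, 14), -129) - 1*42968 = 24 - 1*42968 = 24 - 42968 = -42944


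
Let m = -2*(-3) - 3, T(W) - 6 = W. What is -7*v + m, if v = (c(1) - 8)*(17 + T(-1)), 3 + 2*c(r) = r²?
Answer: 1389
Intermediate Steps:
c(r) = -3/2 + r²/2
T(W) = 6 + W
m = 3 (m = 6 - 3 = 3)
v = -198 (v = ((-3/2 + (½)*1²) - 8)*(17 + (6 - 1)) = ((-3/2 + (½)*1) - 8)*(17 + 5) = ((-3/2 + ½) - 8)*22 = (-1 - 8)*22 = -9*22 = -198)
-7*v + m = -7*(-198) + 3 = 1386 + 3 = 1389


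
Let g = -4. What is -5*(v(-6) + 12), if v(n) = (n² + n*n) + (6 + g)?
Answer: -430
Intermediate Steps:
v(n) = 2 + 2*n² (v(n) = (n² + n*n) + (6 - 4) = (n² + n²) + 2 = 2*n² + 2 = 2 + 2*n²)
-5*(v(-6) + 12) = -5*((2 + 2*(-6)²) + 12) = -5*((2 + 2*36) + 12) = -5*((2 + 72) + 12) = -5*(74 + 12) = -5*86 = -430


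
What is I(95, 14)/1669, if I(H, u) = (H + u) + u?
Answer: 123/1669 ≈ 0.073697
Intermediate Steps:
I(H, u) = H + 2*u
I(95, 14)/1669 = (95 + 2*14)/1669 = (95 + 28)*(1/1669) = 123*(1/1669) = 123/1669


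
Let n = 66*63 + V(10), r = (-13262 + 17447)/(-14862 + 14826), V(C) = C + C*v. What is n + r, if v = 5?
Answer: 16407/4 ≈ 4101.8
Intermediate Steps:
V(C) = 6*C (V(C) = C + C*5 = C + 5*C = 6*C)
r = -465/4 (r = 4185/(-36) = 4185*(-1/36) = -465/4 ≈ -116.25)
n = 4218 (n = 66*63 + 6*10 = 4158 + 60 = 4218)
n + r = 4218 - 465/4 = 16407/4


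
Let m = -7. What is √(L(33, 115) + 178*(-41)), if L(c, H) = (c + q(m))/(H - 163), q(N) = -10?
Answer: I*√1050981/12 ≈ 85.431*I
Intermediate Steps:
L(c, H) = (-10 + c)/(-163 + H) (L(c, H) = (c - 10)/(H - 163) = (-10 + c)/(-163 + H))
√(L(33, 115) + 178*(-41)) = √((-10 + 33)/(-163 + 115) + 178*(-41)) = √(23/(-48) - 7298) = √(-1/48*23 - 7298) = √(-23/48 - 7298) = √(-350327/48) = I*√1050981/12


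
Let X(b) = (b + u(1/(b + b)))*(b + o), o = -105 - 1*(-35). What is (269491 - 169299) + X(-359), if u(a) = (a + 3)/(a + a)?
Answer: 1432043/2 ≈ 7.1602e+5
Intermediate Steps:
o = -70 (o = -105 + 35 = -70)
u(a) = (3 + a)/(2*a) (u(a) = (3 + a)/((2*a)) = (3 + a)*(1/(2*a)) = (3 + a)/(2*a))
X(b) = (-70 + b)*(b + b*(3 + 1/(2*b))) (X(b) = (b + (3 + 1/(b + b))/(2*(1/(b + b))))*(b - 70) = (b + (3 + 1/(2*b))/(2*(1/(2*b))))*(-70 + b) = (b + (3 + 1/(2*b))/(2*((1/(2*b)))))*(-70 + b) = (b + (2*b)*(3 + 1/(2*b))/2)*(-70 + b) = (b + b*(3 + 1/(2*b)))*(-70 + b) = (-70 + b)*(b + b*(3 + 1/(2*b))))
(269491 - 169299) + X(-359) = (269491 - 169299) + (-35 + 4*(-359)**2 - 559/2*(-359)) = 100192 + (-35 + 4*128881 + 200681/2) = 100192 + (-35 + 515524 + 200681/2) = 100192 + 1231659/2 = 1432043/2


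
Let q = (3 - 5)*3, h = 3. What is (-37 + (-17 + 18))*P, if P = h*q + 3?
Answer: 540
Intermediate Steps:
q = -6 (q = -2*3 = -6)
P = -15 (P = 3*(-6) + 3 = -18 + 3 = -15)
(-37 + (-17 + 18))*P = (-37 + (-17 + 18))*(-15) = (-37 + 1)*(-15) = -36*(-15) = 540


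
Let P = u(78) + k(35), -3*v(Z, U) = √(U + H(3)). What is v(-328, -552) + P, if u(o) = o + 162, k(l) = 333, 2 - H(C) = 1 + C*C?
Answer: 573 - 4*I*√35/3 ≈ 573.0 - 7.8881*I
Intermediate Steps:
H(C) = 1 - C² (H(C) = 2 - (1 + C*C) = 2 - (1 + C²) = 2 + (-1 - C²) = 1 - C²)
v(Z, U) = -√(-8 + U)/3 (v(Z, U) = -√(U + (1 - 1*3²))/3 = -√(U + (1 - 1*9))/3 = -√(U + (1 - 9))/3 = -√(U - 8)/3 = -√(-8 + U)/3)
u(o) = 162 + o
P = 573 (P = (162 + 78) + 333 = 240 + 333 = 573)
v(-328, -552) + P = -√(-8 - 552)/3 + 573 = -4*I*√35/3 + 573 = 573 - 4*I*√35/3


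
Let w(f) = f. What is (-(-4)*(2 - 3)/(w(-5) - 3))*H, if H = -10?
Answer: -5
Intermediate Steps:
(-(-4)*(2 - 3)/(w(-5) - 3))*H = -(-4)*(2 - 3)/(-5 - 3)*(-10) = -(-4)*(-1/(-8))*(-10) = -(-4)*(-1*(-⅛))*(-10) = -(-4)/8*(-10) = -1*(-½)*(-10) = (½)*(-10) = -5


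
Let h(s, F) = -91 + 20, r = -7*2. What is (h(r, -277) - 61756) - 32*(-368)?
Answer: -50051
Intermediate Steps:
r = -14
h(s, F) = -71
(h(r, -277) - 61756) - 32*(-368) = (-71 - 61756) - 32*(-368) = -61827 + 11776 = -50051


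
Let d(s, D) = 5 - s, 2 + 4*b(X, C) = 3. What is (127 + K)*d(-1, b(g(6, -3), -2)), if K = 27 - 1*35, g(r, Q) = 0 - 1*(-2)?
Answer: 714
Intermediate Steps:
g(r, Q) = 2 (g(r, Q) = 0 + 2 = 2)
b(X, C) = 1/4 (b(X, C) = -1/2 + (1/4)*3 = -1/2 + 3/4 = 1/4)
K = -8 (K = 27 - 35 = -8)
(127 + K)*d(-1, b(g(6, -3), -2)) = (127 - 8)*(5 - 1*(-1)) = 119*(5 + 1) = 119*6 = 714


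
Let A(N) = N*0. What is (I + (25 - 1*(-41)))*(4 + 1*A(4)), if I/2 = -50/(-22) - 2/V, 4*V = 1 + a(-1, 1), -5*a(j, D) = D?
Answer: 2224/11 ≈ 202.18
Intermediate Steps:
a(j, D) = -D/5
A(N) = 0
V = ⅕ (V = (1 - ⅕*1)/4 = (1 - ⅕)/4 = (¼)*(⅘) = ⅕ ≈ 0.20000)
I = -170/11 (I = 2*(-50/(-22) - 2/⅕) = 2*(-50*(-1/22) - 2*5) = 2*(25/11 - 10) = 2*(-85/11) = -170/11 ≈ -15.455)
(I + (25 - 1*(-41)))*(4 + 1*A(4)) = (-170/11 + (25 - 1*(-41)))*(4 + 1*0) = (-170/11 + (25 + 41))*(4 + 0) = (-170/11 + 66)*4 = (556/11)*4 = 2224/11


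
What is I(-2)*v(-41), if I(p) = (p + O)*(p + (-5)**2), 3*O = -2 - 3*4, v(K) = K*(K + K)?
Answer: -1546520/3 ≈ -5.1551e+5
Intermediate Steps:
v(K) = 2*K**2 (v(K) = K*(2*K) = 2*K**2)
O = -14/3 (O = (-2 - 3*4)/3 = (-2 - 12)/3 = (1/3)*(-14) = -14/3 ≈ -4.6667)
I(p) = (25 + p)*(-14/3 + p) (I(p) = (p - 14/3)*(p + (-5)**2) = (-14/3 + p)*(p + 25) = (-14/3 + p)*(25 + p) = (25 + p)*(-14/3 + p))
I(-2)*v(-41) = (-350/3 + (-2)**2 + (61/3)*(-2))*(2*(-41)**2) = (-350/3 + 4 - 122/3)*(2*1681) = -460/3*3362 = -1546520/3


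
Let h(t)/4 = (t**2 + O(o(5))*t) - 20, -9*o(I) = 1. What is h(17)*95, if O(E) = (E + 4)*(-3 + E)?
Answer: 1949020/81 ≈ 24062.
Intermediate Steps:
o(I) = -1/9 (o(I) = -1/9*1 = -1/9)
O(E) = (-3 + E)*(4 + E) (O(E) = (4 + E)*(-3 + E) = (-3 + E)*(4 + E))
h(t) = -80 + 4*t**2 - 3920*t/81 (h(t) = 4*((t**2 + (-12 - 1/9 + (-1/9)**2)*t) - 20) = 4*((t**2 + (-12 - 1/9 + 1/81)*t) - 20) = 4*((t**2 - 980*t/81) - 20) = 4*(-20 + t**2 - 980*t/81) = -80 + 4*t**2 - 3920*t/81)
h(17)*95 = (-80 + 4*17**2 - 3920/81*17)*95 = (-80 + 4*289 - 66640/81)*95 = (-80 + 1156 - 66640/81)*95 = (20516/81)*95 = 1949020/81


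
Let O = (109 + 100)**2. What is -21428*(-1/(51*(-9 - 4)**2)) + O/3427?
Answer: 449920295/29537313 ≈ 15.232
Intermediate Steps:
O = 43681 (O = 209**2 = 43681)
-21428*(-1/(51*(-9 - 4)**2)) + O/3427 = -21428*(-1/(51*(-9 - 4)**2)) + 43681/3427 = -21428/((-13)**2*(-51)) + 43681*(1/3427) = -21428/(169*(-51)) + 43681/3427 = -21428/(-8619) + 43681/3427 = -21428*(-1/8619) + 43681/3427 = 21428/8619 + 43681/3427 = 449920295/29537313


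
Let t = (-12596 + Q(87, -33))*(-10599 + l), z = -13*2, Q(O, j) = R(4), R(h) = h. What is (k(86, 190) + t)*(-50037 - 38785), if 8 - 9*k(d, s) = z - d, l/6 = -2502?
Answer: -85933613014672/3 ≈ -2.8645e+13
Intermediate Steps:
Q(O, j) = 4
z = -26
l = -15012 (l = 6*(-2502) = -15012)
k(d, s) = 34/9 + d/9 (k(d, s) = 8/9 - (-26 - d)/9 = 8/9 + (26/9 + d/9) = 34/9 + d/9)
t = 322493712 (t = (-12596 + 4)*(-10599 - 15012) = -12592*(-25611) = 322493712)
(k(86, 190) + t)*(-50037 - 38785) = ((34/9 + (⅑)*86) + 322493712)*(-50037 - 38785) = ((34/9 + 86/9) + 322493712)*(-88822) = (40/3 + 322493712)*(-88822) = (967481176/3)*(-88822) = -85933613014672/3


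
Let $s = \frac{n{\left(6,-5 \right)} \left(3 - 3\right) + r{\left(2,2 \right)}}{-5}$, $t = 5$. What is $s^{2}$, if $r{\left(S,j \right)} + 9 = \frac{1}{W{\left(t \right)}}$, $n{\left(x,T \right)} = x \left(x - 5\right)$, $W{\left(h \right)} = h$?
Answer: $\frac{1936}{625} \approx 3.0976$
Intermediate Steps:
$n{\left(x,T \right)} = x \left(-5 + x\right)$
$r{\left(S,j \right)} = - \frac{44}{5}$ ($r{\left(S,j \right)} = -9 + \frac{1}{5} = - \frac{44}{5}$)
$s = \frac{44}{25}$ ($s = \frac{6 \left(-5 + 6\right) \left(3 - 3\right) - \frac{44}{5}}{-5} = \left(6 \cdot 1 \cdot 0 - \frac{44}{5}\right) \left(- \frac{1}{5}\right) = \left(6 \cdot 0 - \frac{44}{5}\right) \left(- \frac{1}{5}\right) = \left(0 - \frac{44}{5}\right) \left(- \frac{1}{5}\right) = \left(- \frac{44}{5}\right) \left(- \frac{1}{5}\right) = \frac{44}{25} \approx 1.76$)
$s^{2} = \left(\frac{44}{25}\right)^{2} = \frac{1936}{625}$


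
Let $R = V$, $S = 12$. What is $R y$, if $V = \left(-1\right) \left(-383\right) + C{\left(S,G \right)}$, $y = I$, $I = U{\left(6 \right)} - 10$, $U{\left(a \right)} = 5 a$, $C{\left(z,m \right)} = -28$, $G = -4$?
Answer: $7100$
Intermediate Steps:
$I = 20$ ($I = 5 \cdot 6 - 10 = 30 - 10 = 20$)
$y = 20$
$V = 355$ ($V = \left(-1\right) \left(-383\right) - 28 = 383 - 28 = 355$)
$R = 355$
$R y = 355 \cdot 20 = 7100$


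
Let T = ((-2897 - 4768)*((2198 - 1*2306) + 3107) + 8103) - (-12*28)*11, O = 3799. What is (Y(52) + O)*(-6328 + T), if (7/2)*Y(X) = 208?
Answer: -620717164776/7 ≈ -8.8674e+10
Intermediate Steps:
Y(X) = 416/7 (Y(X) = (2/7)*208 = 416/7)
T = -22975536 (T = (-7665*((2198 - 2306) + 3107) + 8103) - (-336)*11 = (-7665*(-108 + 3107) + 8103) - 1*(-3696) = (-7665*2999 + 8103) + 3696 = (-22987335 + 8103) + 3696 = -22979232 + 3696 = -22975536)
(Y(52) + O)*(-6328 + T) = (416/7 + 3799)*(-6328 - 22975536) = (27009/7)*(-22981864) = -620717164776/7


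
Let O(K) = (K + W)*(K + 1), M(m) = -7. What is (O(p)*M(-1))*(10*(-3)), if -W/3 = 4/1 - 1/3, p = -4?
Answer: 9450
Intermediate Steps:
W = -11 (W = -3*(4/1 - 1/3) = -3*(4*1 - 1*1/3) = -3*(4 - 1/3) = -3*11/3 = -11)
O(K) = (1 + K)*(-11 + K) (O(K) = (K - 11)*(K + 1) = (-11 + K)*(1 + K) = (1 + K)*(-11 + K))
(O(p)*M(-1))*(10*(-3)) = ((-11 + (-4)**2 - 10*(-4))*(-7))*(10*(-3)) = ((-11 + 16 + 40)*(-7))*(-30) = (45*(-7))*(-30) = -315*(-30) = 9450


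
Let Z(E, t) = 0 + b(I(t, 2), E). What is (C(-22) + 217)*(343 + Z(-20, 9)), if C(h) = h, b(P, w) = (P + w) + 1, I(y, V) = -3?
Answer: 62595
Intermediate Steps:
b(P, w) = 1 + P + w
Z(E, t) = -2 + E (Z(E, t) = 0 + (1 - 3 + E) = 0 + (-2 + E) = -2 + E)
(C(-22) + 217)*(343 + Z(-20, 9)) = (-22 + 217)*(343 + (-2 - 20)) = 195*(343 - 22) = 195*321 = 62595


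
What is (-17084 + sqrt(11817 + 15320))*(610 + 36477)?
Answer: -633594308 + 37087*sqrt(27137) ≈ -6.2748e+8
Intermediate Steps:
(-17084 + sqrt(11817 + 15320))*(610 + 36477) = (-17084 + sqrt(27137))*37087 = -633594308 + 37087*sqrt(27137)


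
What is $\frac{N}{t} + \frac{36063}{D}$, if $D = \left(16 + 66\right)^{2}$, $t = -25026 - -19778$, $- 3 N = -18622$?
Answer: $\frac{1349273}{322752} \approx 4.1805$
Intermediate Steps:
$N = \frac{18622}{3}$ ($N = \left(- \frac{1}{3}\right) \left(-18622\right) = \frac{18622}{3} \approx 6207.3$)
$t = -5248$ ($t = -25026 + 19778 = -5248$)
$D = 6724$ ($D = 82^{2} = 6724$)
$\frac{N}{t} + \frac{36063}{D} = \frac{18622}{3 \left(-5248\right)} + \frac{36063}{6724} = \frac{18622}{3} \left(- \frac{1}{5248}\right) + 36063 \cdot \frac{1}{6724} = - \frac{9311}{7872} + \frac{36063}{6724} = \frac{1349273}{322752}$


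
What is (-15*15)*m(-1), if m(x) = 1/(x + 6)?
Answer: -45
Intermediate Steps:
m(x) = 1/(6 + x)
(-15*15)*m(-1) = (-15*15)/(6 - 1) = -225/5 = -225*⅕ = -45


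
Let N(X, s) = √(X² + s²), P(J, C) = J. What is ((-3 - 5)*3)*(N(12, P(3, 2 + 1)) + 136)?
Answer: -3264 - 72*√17 ≈ -3560.9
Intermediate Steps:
((-3 - 5)*3)*(N(12, P(3, 2 + 1)) + 136) = ((-3 - 5)*3)*(√(12² + 3²) + 136) = (-8*3)*(√(144 + 9) + 136) = -24*(√153 + 136) = -24*(3*√17 + 136) = -24*(136 + 3*√17) = -3264 - 72*√17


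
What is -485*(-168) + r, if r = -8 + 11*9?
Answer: 81571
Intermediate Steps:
r = 91 (r = -8 + 99 = 91)
-485*(-168) + r = -485*(-168) + 91 = 81480 + 91 = 81571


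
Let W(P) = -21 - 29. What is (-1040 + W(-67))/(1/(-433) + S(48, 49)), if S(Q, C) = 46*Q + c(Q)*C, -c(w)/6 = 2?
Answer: -471970/701459 ≈ -0.67284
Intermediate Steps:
c(w) = -12 (c(w) = -6*2 = -12)
S(Q, C) = -12*C + 46*Q (S(Q, C) = 46*Q - 12*C = -12*C + 46*Q)
W(P) = -50
(-1040 + W(-67))/(1/(-433) + S(48, 49)) = (-1040 - 50)/(1/(-433) + (-12*49 + 46*48)) = -1090/(-1/433 + (-588 + 2208)) = -1090/(-1/433 + 1620) = -1090/701459/433 = -1090*433/701459 = -471970/701459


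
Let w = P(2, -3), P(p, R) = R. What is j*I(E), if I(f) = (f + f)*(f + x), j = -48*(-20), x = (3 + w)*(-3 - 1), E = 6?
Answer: 69120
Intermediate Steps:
w = -3
x = 0 (x = (3 - 3)*(-3 - 1) = 0*(-4) = 0)
j = 960
I(f) = 2*f**2 (I(f) = (f + f)*(f + 0) = (2*f)*f = 2*f**2)
j*I(E) = 960*(2*6**2) = 960*(2*36) = 960*72 = 69120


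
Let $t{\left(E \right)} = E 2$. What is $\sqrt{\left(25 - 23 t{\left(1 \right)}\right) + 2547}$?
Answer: $\sqrt{2526} \approx 50.259$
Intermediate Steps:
$t{\left(E \right)} = 2 E$
$\sqrt{\left(25 - 23 t{\left(1 \right)}\right) + 2547} = \sqrt{\left(25 - 23 \cdot 2 \cdot 1\right) + 2547} = \sqrt{\left(25 - 46\right) + 2547} = \sqrt{-21 + 2547} = \sqrt{2526}$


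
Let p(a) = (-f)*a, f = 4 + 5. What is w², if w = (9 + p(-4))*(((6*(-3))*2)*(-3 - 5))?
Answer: 167961600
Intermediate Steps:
f = 9
p(a) = -9*a (p(a) = (-1*9)*a = -9*a)
w = 12960 (w = (9 - 9*(-4))*(((6*(-3))*2)*(-3 - 5)) = (9 + 36)*(-18*2*(-8)) = 45*(-36*(-8)) = 45*288 = 12960)
w² = 12960² = 167961600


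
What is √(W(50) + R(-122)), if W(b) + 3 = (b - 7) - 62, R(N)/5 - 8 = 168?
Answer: √858 ≈ 29.292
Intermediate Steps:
R(N) = 880 (R(N) = 40 + 5*168 = 40 + 840 = 880)
W(b) = -72 + b (W(b) = -3 + ((b - 7) - 62) = -3 + ((-7 + b) - 62) = -3 + (-69 + b) = -72 + b)
√(W(50) + R(-122)) = √((-72 + 50) + 880) = √(-22 + 880) = √858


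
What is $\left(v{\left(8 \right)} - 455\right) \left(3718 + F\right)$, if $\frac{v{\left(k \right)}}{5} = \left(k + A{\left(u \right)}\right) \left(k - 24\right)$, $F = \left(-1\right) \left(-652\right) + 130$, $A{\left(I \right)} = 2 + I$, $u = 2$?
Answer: $-6367500$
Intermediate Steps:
$F = 782$ ($F = 652 + 130 = 782$)
$v{\left(k \right)} = 5 \left(-24 + k\right) \left(4 + k\right)$ ($v{\left(k \right)} = 5 \left(k + \left(2 + 2\right)\right) \left(k - 24\right) = 5 \left(k + 4\right) \left(-24 + k\right) = 5 \left(4 + k\right) \left(-24 + k\right) = 5 \left(-24 + k\right) \left(4 + k\right)$)
$\left(v{\left(8 \right)} - 455\right) \left(3718 + F\right) = \left(\left(-480 - 800 + 5 \cdot 8^{2}\right) - 455\right) \left(3718 + 782\right) = \left(\left(-480 - 800 + 5 \cdot 64\right) - 455\right) 4500 = \left(\left(-480 - 800 + 320\right) - 455\right) 4500 = \left(-960 - 455\right) 4500 = \left(-1415\right) 4500 = -6367500$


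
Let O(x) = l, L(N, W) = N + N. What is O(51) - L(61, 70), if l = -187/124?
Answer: -15315/124 ≈ -123.51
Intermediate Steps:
L(N, W) = 2*N
l = -187/124 (l = -187*1/124 = -187/124 ≈ -1.5081)
O(x) = -187/124
O(51) - L(61, 70) = -187/124 - 2*61 = -187/124 - 1*122 = -187/124 - 122 = -15315/124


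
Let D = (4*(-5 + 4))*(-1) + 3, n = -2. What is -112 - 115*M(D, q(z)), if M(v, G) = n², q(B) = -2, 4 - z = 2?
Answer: -572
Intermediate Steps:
z = 2 (z = 4 - 1*2 = 4 - 2 = 2)
D = 7 (D = (4*(-1))*(-1) + 3 = -4*(-1) + 3 = 4 + 3 = 7)
M(v, G) = 4 (M(v, G) = (-2)² = 4)
-112 - 115*M(D, q(z)) = -112 - 115*4 = -112 - 460 = -572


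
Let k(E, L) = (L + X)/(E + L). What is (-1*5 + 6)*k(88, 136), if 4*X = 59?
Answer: 603/896 ≈ 0.67299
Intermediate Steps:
X = 59/4 (X = (¼)*59 = 59/4 ≈ 14.750)
k(E, L) = (59/4 + L)/(E + L) (k(E, L) = (L + 59/4)/(E + L) = (59/4 + L)/(E + L))
(-1*5 + 6)*k(88, 136) = (-1*5 + 6)*((59/4 + 136)/(88 + 136)) = (-5 + 6)*((603/4)/224) = 1*((1/224)*(603/4)) = 1*(603/896) = 603/896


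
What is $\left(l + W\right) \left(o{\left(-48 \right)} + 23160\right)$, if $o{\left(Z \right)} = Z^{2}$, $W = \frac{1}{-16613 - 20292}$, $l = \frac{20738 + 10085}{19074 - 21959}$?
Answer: $- \frac{1158638176992}{4258837} \approx -2.7206 \cdot 10^{5}$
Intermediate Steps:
$l = - \frac{30823}{2885}$ ($l = \frac{30823}{-2885} = 30823 \left(- \frac{1}{2885}\right) = - \frac{30823}{2885} \approx -10.684$)
$W = - \frac{1}{36905}$ ($W = \frac{1}{-36905} = - \frac{1}{36905} \approx -2.7097 \cdot 10^{-5}$)
$\left(l + W\right) \left(o{\left(-48 \right)} + 23160\right) = \left(- \frac{30823}{2885} - \frac{1}{36905}\right) \left(\left(-48\right)^{2} + 23160\right) = - \frac{45501028 \left(2304 + 23160\right)}{4258837} = \left(- \frac{45501028}{4258837}\right) 25464 = - \frac{1158638176992}{4258837}$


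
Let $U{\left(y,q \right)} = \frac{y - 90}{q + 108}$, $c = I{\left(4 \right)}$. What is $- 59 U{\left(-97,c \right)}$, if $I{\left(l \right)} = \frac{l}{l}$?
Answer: $\frac{11033}{109} \approx 101.22$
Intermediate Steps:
$I{\left(l \right)} = 1$
$c = 1$
$U{\left(y,q \right)} = \frac{-90 + y}{108 + q}$
$- 59 U{\left(-97,c \right)} = - 59 \frac{-90 - 97}{108 + 1} = - 59 \cdot \frac{1}{109} \left(-187\right) = \left(-59\right) \left(- \frac{187}{109}\right) = \frac{11033}{109}$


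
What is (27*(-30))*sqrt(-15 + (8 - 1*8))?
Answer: -810*I*sqrt(15) ≈ -3137.1*I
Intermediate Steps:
(27*(-30))*sqrt(-15 + (8 - 1*8)) = -810*sqrt(-15 + (8 - 8)) = -810*sqrt(-15 + 0) = -810*I*sqrt(15)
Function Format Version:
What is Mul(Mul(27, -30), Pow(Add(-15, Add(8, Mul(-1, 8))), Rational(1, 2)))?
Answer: Mul(-810, I, Pow(15, Rational(1, 2))) ≈ Mul(-3137.1, I)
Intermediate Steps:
Mul(Mul(27, -30), Pow(Add(-15, Add(8, Mul(-1, 8))), Rational(1, 2))) = Mul(-810, Pow(Add(-15, Add(8, -8)), Rational(1, 2))) = Mul(-810, Pow(Add(-15, 0), Rational(1, 2))) = Mul(-810, Pow(-15, Rational(1, 2))) = Mul(-810, Mul(I, Pow(15, Rational(1, 2)))) = Mul(-810, I, Pow(15, Rational(1, 2)))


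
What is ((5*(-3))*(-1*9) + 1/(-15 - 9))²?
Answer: 10491121/576 ≈ 18214.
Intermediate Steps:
((5*(-3))*(-1*9) + 1/(-15 - 9))² = (-15*(-9) + 1/(-24))² = (135 - 1/24)² = (3239/24)² = 10491121/576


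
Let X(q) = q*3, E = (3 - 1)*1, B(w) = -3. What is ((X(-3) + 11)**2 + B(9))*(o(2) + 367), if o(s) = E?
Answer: 369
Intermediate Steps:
E = 2 (E = 2*1 = 2)
X(q) = 3*q
o(s) = 2
((X(-3) + 11)**2 + B(9))*(o(2) + 367) = ((3*(-3) + 11)**2 - 3)*(2 + 367) = ((-9 + 11)**2 - 3)*369 = (2**2 - 3)*369 = (4 - 3)*369 = 1*369 = 369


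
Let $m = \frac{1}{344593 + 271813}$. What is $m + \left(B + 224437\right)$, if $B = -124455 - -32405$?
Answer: $\frac{81604141123}{616406} \approx 1.3239 \cdot 10^{5}$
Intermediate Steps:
$B = -92050$ ($B = -124455 + 32405 = -92050$)
$m = \frac{1}{616406} \approx 1.6223 \cdot 10^{-6}$
$m + \left(B + 224437\right) = \frac{1}{616406} + \left(-92050 + 224437\right) = \frac{1}{616406} + 132387 = \frac{81604141123}{616406}$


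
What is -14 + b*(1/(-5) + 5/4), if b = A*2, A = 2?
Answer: -49/5 ≈ -9.8000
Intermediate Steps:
b = 4 (b = 2*2 = 4)
-14 + b*(1/(-5) + 5/4) = -14 + 4*(1/(-5) + 5/4) = -14 + 4*(1*(-⅕) + 5*(¼)) = -14 + 4*(-⅕ + 5/4) = -14 + 4*(21/20) = -14 + 21/5 = -49/5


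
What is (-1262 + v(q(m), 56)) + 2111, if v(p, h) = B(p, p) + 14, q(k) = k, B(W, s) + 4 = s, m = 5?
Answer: 864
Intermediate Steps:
B(W, s) = -4 + s
v(p, h) = 10 + p (v(p, h) = (-4 + p) + 14 = 10 + p)
(-1262 + v(q(m), 56)) + 2111 = (-1262 + (10 + 5)) + 2111 = (-1262 + 15) + 2111 = -1247 + 2111 = 864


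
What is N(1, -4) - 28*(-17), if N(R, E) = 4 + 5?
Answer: 485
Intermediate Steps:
N(R, E) = 9
N(1, -4) - 28*(-17) = 9 - 28*(-17) = 9 + 476 = 485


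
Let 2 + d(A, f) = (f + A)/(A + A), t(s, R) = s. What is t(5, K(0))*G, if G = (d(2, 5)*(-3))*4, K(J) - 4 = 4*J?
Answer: 15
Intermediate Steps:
K(J) = 4 + 4*J
d(A, f) = -2 + (A + f)/(2*A) (d(A, f) = -2 + (f + A)/(A + A) = -2 + (A + f)/((2*A)) = -2 + (A + f)*(1/(2*A)) = -2 + (A + f)/(2*A))
G = 3 (G = (((½)*(5 - 3*2)/2)*(-3))*4 = (((½)*(½)*(5 - 6))*(-3))*4 = (((½)*(½)*(-1))*(-3))*4 = -¼*(-3)*4 = (¾)*4 = 3)
t(5, K(0))*G = 5*3 = 15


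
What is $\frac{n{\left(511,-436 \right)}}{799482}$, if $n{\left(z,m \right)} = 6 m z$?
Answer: $- \frac{222796}{133247} \approx -1.6721$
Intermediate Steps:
$n{\left(z,m \right)} = 6 m z$
$\frac{n{\left(511,-436 \right)}}{799482} = \frac{6 \left(-436\right) 511}{799482} = \left(-1336776\right) \frac{1}{799482} = - \frac{222796}{133247}$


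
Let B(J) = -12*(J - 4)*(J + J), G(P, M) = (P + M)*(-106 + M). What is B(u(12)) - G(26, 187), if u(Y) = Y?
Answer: -19557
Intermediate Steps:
G(P, M) = (-106 + M)*(M + P) (G(P, M) = (M + P)*(-106 + M) = (-106 + M)*(M + P))
B(J) = -24*J*(-4 + J) (B(J) = -12*(-4 + J)*(2*J) = -12*2*J*(-4 + J) = -24*J*(-4 + J))
B(u(12)) - G(26, 187) = 24*12*(4 - 1*12) - (187**2 - 106*187 - 106*26 + 187*26) = 24*12*(4 - 12) - (34969 - 19822 - 2756 + 4862) = 24*12*(-8) - 1*17253 = -2304 - 17253 = -19557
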